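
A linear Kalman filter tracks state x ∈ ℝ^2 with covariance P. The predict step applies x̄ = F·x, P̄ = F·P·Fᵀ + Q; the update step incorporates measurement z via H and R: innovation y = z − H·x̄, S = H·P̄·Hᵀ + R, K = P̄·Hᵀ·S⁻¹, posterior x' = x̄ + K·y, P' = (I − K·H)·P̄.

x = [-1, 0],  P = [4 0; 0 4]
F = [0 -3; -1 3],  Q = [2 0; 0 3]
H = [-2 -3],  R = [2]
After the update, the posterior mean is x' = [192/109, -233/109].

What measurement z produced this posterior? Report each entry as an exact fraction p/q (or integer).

x̄ = F·x = [0, 1]
P̄ = F·P·Fᵀ + Q = [38 -36; -36 43]
S = H·P̄·Hᵀ + R = [109]
K = P̄·Hᵀ·S⁻¹ = [32/109; -57/109]
x' − x̄ = [192/109, -342/109] = K·y
y = (KᵀK)⁻¹·Kᵀ·(x' − x̄) = [6]
z = y + H·x̄ = [6] + [-3] = [3]

z = [3]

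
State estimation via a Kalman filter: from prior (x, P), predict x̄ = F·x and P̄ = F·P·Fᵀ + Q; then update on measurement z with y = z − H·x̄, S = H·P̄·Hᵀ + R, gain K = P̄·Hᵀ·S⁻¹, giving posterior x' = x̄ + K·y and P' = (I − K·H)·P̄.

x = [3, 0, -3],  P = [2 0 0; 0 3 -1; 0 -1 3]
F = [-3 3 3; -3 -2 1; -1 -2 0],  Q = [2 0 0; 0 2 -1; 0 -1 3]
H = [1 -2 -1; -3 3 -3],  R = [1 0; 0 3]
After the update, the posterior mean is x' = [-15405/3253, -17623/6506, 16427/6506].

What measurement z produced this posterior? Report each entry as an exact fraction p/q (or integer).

x̄ = F·x = [-18, -12, -3]
P̄ = F·P·Fᵀ + Q = [56 12 -6; 12 39 19; -6 19 17]
S = H·P̄·Hᵀ + R = [270 -186; -186 345]
K = P̄·Hᵀ·S⁻¹ = [-1349/9759 -3952/9759; -8287/19518 -1555/9759; -5527/19518 -811/9759]
x' − x̄ = [43149/3253, 60449/6506, 35945/6506] = K·y
y = (KᵀK)⁻¹·Kᵀ·(x' − x̄) = [-11, -29]
z = y + H·x̄ = [-11, -29] + [9, 27] = [-2, -2]

z = [-2, -2]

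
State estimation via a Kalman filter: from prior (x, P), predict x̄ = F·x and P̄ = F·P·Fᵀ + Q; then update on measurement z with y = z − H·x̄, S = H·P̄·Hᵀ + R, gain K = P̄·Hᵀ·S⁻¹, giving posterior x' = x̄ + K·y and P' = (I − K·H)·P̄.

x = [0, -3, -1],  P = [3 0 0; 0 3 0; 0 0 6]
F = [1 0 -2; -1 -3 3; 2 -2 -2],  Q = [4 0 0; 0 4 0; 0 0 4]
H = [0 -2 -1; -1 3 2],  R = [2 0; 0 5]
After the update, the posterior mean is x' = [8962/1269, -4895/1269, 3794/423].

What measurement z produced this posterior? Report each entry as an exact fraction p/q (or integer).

x̄ = F·x = [2, 6, 8]
P̄ = F·P·Fᵀ + Q = [31 -39 30; -39 88 -24; 30 -24 52]
S = H·P̄·Hᵀ + R = [310 -512; -512 862]
K = P̄·Hᵀ·S⁻¹ = [-920/1269 -676/1269; -116/1269 613/2538; -202/423 -119/423]
x' − x̄ = [6424/1269, -12509/1269, 410/423] = K·y
y = (KᵀK)⁻¹·Kᵀ·(x' − x̄) = [18, -34]
z = y + H·x̄ = [18, -34] + [-20, 32] = [-2, -2]

z = [-2, -2]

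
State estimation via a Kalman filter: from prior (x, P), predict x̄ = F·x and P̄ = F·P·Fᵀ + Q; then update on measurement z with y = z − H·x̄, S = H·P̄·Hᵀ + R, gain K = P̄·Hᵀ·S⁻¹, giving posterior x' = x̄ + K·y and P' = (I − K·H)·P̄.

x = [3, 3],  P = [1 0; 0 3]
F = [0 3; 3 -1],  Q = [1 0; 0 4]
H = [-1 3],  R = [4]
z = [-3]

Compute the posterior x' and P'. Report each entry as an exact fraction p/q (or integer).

x' = [273/23, 348/115]
P' = [683/46 213/46; 213/46 431/230]

x̄ = F·x = [9, 6]
P̄ = F·P·Fᵀ + Q = [28 -9; -9 16]
y = z − H·x̄ = [-12]
S = H·P̄·Hᵀ + R = [230]
K = P̄·Hᵀ·S⁻¹ = [-11/46; 57/230]
x' = x̄ + K·y = [273/23, 348/115]
P' = (I − K·H)·P̄ = [683/46 213/46; 213/46 431/230]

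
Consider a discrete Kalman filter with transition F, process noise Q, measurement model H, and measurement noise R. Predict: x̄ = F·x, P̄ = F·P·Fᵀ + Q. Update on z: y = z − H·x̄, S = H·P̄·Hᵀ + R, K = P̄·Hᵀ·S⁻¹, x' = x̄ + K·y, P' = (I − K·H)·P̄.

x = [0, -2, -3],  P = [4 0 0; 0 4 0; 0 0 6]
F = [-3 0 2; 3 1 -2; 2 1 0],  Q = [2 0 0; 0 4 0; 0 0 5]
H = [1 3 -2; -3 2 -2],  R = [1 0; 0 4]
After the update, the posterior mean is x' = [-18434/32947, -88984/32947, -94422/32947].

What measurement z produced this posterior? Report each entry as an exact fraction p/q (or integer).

z = [-3, 2]

x̄ = F·x = [-6, 4, -2]
P̄ = F·P·Fᵀ + Q = [62 -60 -24; -60 68 28; -24 28 25]
S = H·P̄·Hᵀ + R = [175 366; 366 1142]
K = P̄·Hᵀ·S⁻¹ = [7244/32947 -9765/32947; 2668/32947 6646/32947; -8564/32947 4995/32947]
x' − x̄ = [179248/32947, -220772/32947, -28528/32947] = K·y
y = (KᵀK)⁻¹·Kᵀ·(x' − x̄) = [-13, -28]
z = y + H·x̄ = [-13, -28] + [10, 30] = [-3, 2]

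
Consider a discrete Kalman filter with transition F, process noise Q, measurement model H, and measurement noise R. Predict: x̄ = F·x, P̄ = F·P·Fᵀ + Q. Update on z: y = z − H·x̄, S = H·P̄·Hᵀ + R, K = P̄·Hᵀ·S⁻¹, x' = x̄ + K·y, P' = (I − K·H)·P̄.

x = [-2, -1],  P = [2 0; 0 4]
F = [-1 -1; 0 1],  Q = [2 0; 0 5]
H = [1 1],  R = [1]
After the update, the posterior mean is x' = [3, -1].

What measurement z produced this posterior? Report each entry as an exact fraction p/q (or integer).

x̄ = F·x = [3, -1]
P̄ = F·P·Fᵀ + Q = [8 -4; -4 9]
S = H·P̄·Hᵀ + R = [10]
K = P̄·Hᵀ·S⁻¹ = [2/5; 1/2]
x' − x̄ = [0, 0] = K·y
y = (KᵀK)⁻¹·Kᵀ·(x' − x̄) = [0]
z = y + H·x̄ = [0] + [2] = [2]

z = [2]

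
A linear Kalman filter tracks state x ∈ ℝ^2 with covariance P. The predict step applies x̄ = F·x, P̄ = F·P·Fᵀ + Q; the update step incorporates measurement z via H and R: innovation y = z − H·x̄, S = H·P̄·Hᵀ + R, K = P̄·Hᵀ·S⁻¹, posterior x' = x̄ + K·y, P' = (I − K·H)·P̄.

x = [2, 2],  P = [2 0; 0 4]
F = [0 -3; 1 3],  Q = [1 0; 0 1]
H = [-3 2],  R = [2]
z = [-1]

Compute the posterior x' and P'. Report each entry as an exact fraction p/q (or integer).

x̄ = F·x = [-6, 8]
P̄ = F·P·Fᵀ + Q = [37 -36; -36 39]
y = z − H·x̄ = [-35]
S = H·P̄·Hᵀ + R = [923]
K = P̄·Hᵀ·S⁻¹ = [-183/923; 186/923]
x' = x̄ + K·y = [867/923, 874/923]
P' = (I − K·H)·P̄ = [662/923 810/923; 810/923 1401/923]

x' = [867/923, 874/923]
P' = [662/923 810/923; 810/923 1401/923]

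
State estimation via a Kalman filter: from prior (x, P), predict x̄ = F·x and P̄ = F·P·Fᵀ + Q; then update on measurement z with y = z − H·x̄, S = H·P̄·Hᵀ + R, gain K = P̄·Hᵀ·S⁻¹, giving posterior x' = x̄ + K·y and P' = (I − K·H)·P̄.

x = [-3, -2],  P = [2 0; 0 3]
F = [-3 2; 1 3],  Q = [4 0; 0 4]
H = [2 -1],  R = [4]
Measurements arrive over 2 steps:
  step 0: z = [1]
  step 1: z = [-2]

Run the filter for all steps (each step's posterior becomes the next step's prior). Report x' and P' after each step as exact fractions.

step 0: x' = [-383/125, -963/125], P' = [1114/125 2004/125; 2004/125 4044/125]
step 1: x' = [-91863/16787, -154088/16787], P' = [346360/16787 695892/16787; 695892/16787 1464276/16787]

step 0: x̄ = F·x = [5, -9]
step 0: P̄ = F·P·Fᵀ + Q = [34 12; 12 33]
step 0: y = z − H·x̄ = [-18]
step 0: S = H·P̄·Hᵀ + R = [125]
step 0: K = P̄·Hᵀ·S⁻¹ = [56/125; -9/125]
step 0: x' = x̄ + K·y = [-383/125, -963/125]
step 0: P' = (I − K·H)·P̄ = [1114/125 2004/125; 2004/125 4044/125]
step 1: x̄ = F·x = [-777/125, -3272/125]
step 1: P̄ = F·P·Fᵀ + Q = [2654/125 6894/125; 6894/125 50034/125]
step 1: y = z − H·x̄ = [-1968/125]
step 1: S = H·P̄·Hᵀ + R = [33574/125]
step 1: K = P̄·Hᵀ·S⁻¹ = [-793/16787; -18123/16787]
step 1: x' = x̄ + K·y = [-91863/16787, -154088/16787]
step 1: P' = (I − K·H)·P̄ = [346360/16787 695892/16787; 695892/16787 1464276/16787]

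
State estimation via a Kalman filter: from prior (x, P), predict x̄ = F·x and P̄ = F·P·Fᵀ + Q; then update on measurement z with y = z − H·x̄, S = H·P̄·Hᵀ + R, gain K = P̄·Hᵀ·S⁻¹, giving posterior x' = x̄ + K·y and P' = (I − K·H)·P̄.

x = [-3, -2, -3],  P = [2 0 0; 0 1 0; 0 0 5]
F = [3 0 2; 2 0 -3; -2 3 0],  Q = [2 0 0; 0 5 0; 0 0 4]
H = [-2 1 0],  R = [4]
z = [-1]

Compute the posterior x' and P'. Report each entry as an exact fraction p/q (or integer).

x' = [-11/3, -1157/147, -272/147]
P' = [22/3 40/3 -20/3; 40/3 4108/147 -1928/147; -20/3 -1928/147 2959/147]

x̄ = F·x = [-15, 3, 0]
P̄ = F·P·Fᵀ + Q = [40 -18 -12; -18 58 -8; -12 -8 21]
y = z − H·x̄ = [-34]
S = H·P̄·Hᵀ + R = [294]
K = P̄·Hᵀ·S⁻¹ = [-1/3; 47/147; 8/147]
x' = x̄ + K·y = [-11/3, -1157/147, -272/147]
P' = (I − K·H)·P̄ = [22/3 40/3 -20/3; 40/3 4108/147 -1928/147; -20/3 -1928/147 2959/147]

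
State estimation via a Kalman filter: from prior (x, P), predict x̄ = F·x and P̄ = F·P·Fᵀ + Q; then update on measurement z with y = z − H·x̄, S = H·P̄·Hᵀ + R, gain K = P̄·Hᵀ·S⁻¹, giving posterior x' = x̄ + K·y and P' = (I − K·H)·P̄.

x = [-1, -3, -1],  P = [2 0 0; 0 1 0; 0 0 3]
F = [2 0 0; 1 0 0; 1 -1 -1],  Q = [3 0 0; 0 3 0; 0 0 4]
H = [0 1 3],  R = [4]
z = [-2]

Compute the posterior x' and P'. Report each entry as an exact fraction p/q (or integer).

x̄ = F·x = [-2, -1, 3]
P̄ = F·P·Fᵀ + Q = [11 4 4; 4 5 2; 4 2 10]
y = z − H·x̄ = [-10]
S = H·P̄·Hᵀ + R = [111]
K = P̄·Hᵀ·S⁻¹ = [16/111; 11/111; 32/111]
x' = x̄ + K·y = [-382/111, -221/111, 13/111]
P' = (I − K·H)·P̄ = [965/111 268/111 -68/111; 268/111 434/111 -130/111; -68/111 -130/111 86/111]

x' = [-382/111, -221/111, 13/111]
P' = [965/111 268/111 -68/111; 268/111 434/111 -130/111; -68/111 -130/111 86/111]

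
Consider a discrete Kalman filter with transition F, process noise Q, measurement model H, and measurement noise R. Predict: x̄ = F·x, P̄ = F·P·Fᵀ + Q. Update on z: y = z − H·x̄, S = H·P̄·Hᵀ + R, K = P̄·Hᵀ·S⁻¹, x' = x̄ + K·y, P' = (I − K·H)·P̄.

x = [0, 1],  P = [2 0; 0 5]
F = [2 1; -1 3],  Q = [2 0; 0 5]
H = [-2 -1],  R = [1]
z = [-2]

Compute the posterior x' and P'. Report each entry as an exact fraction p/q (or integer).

x' = [34/157, 249/157]
P' = [674/157 -1307/157; -1307/157 2688/157]

x̄ = F·x = [1, 3]
P̄ = F·P·Fᵀ + Q = [15 11; 11 52]
y = z − H·x̄ = [3]
S = H·P̄·Hᵀ + R = [157]
K = P̄·Hᵀ·S⁻¹ = [-41/157; -74/157]
x' = x̄ + K·y = [34/157, 249/157]
P' = (I − K·H)·P̄ = [674/157 -1307/157; -1307/157 2688/157]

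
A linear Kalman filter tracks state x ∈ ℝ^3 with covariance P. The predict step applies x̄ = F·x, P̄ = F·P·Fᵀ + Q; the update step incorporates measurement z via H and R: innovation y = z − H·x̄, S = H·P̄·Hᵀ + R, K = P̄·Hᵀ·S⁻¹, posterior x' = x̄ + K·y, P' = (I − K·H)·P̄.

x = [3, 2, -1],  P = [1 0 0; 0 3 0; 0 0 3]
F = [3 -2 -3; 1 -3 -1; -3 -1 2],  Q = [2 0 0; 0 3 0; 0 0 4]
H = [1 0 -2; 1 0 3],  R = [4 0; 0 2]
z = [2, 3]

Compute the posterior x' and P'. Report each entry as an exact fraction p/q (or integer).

x̄ = F·x = [8, -2, -13]
P̄ = F·P·Fᵀ + Q = [50 30 -21; 30 34 0; -21 0 28]
y = z − H·x̄ = [-32, 34]
S = H·P̄·Hᵀ + R = [250 -139; -139 178]
K = P̄·Hᵀ·S⁻¹ = [14569/25179 9538/25179; 3170/8393 3890/8393; -707/3597 721/3597]
x' = x̄ + K·y = [59516/25179, 14034/8393, 377/3597]
P' = (I − K·H)·P̄ = [42596/25179 10720/8393 -1120/3597; 10720/8393 73562/8393 -140/1199; -1120/3597 -140/1199 854/3597]

x' = [59516/25179, 14034/8393, 377/3597]
P' = [42596/25179 10720/8393 -1120/3597; 10720/8393 73562/8393 -140/1199; -1120/3597 -140/1199 854/3597]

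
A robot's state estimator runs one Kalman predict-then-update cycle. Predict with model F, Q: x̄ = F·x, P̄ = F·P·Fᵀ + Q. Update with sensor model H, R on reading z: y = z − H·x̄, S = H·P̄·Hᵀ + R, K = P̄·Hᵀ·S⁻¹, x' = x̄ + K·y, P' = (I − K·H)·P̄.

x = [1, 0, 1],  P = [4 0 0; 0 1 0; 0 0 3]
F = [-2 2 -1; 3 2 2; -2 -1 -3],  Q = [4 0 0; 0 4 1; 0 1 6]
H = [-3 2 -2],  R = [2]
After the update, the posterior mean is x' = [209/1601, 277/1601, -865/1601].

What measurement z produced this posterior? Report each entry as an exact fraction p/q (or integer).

z = [1]

x̄ = F·x = [-3, 5, -5]
P̄ = F·P·Fᵀ + Q = [27 -26 23; -26 56 -43; 23 -43 50]
S = H·P̄·Hᵀ + R = [1601]
K = P̄·Hᵀ·S⁻¹ = [-179/1601; 276/1601; -255/1601]
x' − x̄ = [5012/1601, -7728/1601, 7140/1601] = K·y
y = (KᵀK)⁻¹·Kᵀ·(x' − x̄) = [-28]
z = y + H·x̄ = [-28] + [29] = [1]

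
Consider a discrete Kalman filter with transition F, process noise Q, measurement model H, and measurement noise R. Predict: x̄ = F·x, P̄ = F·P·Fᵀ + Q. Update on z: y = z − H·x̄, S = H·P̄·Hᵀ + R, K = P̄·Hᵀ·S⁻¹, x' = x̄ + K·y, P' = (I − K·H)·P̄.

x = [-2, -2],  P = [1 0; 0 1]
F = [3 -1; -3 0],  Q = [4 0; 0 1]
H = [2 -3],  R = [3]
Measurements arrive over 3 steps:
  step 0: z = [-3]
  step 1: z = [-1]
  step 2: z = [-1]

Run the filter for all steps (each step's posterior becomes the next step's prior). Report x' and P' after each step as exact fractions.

step 0: x' = [237/257, 438/257], P' = [573/257 327/257; 327/257 266/257]
step 1: x' = [-120803/117565, -44283/117565], P' = [253857/117565 147732/117565; 147732/117565 123082/117565]
step 2: x' = [-10937140/52038053, 11660505/52038053], P' = [112640154/52038053 65585559/52038053; 65585559/52038053 54613574/52038053]

step 0: x̄ = F·x = [-4, 6]
step 0: P̄ = F·P·Fᵀ + Q = [14 -9; -9 10]
step 0: y = z − H·x̄ = [23]
step 0: S = H·P̄·Hᵀ + R = [257]
step 0: K = P̄·Hᵀ·S⁻¹ = [55/257; -48/257]
step 0: x' = x̄ + K·y = [237/257, 438/257]
step 0: P' = (I − K·H)·P̄ = [573/257 327/257; 327/257 266/257]
step 1: x̄ = F·x = [273/257, -711/257]
step 1: P̄ = F·P·Fᵀ + Q = [4489/257 -4176/257; -4176/257 5414/257]
step 1: y = z − H·x̄ = [-2936/257]
step 1: S = H·P̄·Hᵀ + R = [117565/257]
step 1: K = P̄·Hᵀ·S⁻¹ = [21506/117565; -24594/117565]
step 1: x' = x̄ + K·y = [-120803/117565, -44283/117565]
step 1: P' = (I − K·H)·P̄ = [253857/117565 147732/117565; 147732/117565 123082/117565]
step 2: x̄ = F·x = [-318126/117565, 362409/117565]
step 2: P̄ = F·P·Fᵀ + Q = [1991663/117565 -1841517/117565; -1841517/117565 2402278/117565]
step 2: y = z − H·x̄ = [1605914/117565]
step 2: S = H·P̄·Hᵀ + R = [52038053/117565]
step 2: K = P̄·Hᵀ·S⁻¹ = [9507877/52038053; -10889868/52038053]
step 2: x' = x̄ + K·y = [-10937140/52038053, 11660505/52038053]
step 2: P' = (I − K·H)·P̄ = [112640154/52038053 65585559/52038053; 65585559/52038053 54613574/52038053]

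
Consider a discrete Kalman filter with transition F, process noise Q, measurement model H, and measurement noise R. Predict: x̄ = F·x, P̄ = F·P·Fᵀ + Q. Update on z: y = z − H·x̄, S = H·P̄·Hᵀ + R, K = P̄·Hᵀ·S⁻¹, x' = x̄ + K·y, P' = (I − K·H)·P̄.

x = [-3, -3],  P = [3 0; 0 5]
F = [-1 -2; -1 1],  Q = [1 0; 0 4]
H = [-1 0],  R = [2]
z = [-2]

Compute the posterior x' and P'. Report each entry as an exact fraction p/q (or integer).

x̄ = F·x = [9, 0]
P̄ = F·P·Fᵀ + Q = [24 -7; -7 12]
y = z − H·x̄ = [7]
S = H·P̄·Hᵀ + R = [26]
K = P̄·Hᵀ·S⁻¹ = [-12/13; 7/26]
x' = x̄ + K·y = [33/13, 49/26]
P' = (I − K·H)·P̄ = [24/13 -7/13; -7/13 263/26]

x' = [33/13, 49/26]
P' = [24/13 -7/13; -7/13 263/26]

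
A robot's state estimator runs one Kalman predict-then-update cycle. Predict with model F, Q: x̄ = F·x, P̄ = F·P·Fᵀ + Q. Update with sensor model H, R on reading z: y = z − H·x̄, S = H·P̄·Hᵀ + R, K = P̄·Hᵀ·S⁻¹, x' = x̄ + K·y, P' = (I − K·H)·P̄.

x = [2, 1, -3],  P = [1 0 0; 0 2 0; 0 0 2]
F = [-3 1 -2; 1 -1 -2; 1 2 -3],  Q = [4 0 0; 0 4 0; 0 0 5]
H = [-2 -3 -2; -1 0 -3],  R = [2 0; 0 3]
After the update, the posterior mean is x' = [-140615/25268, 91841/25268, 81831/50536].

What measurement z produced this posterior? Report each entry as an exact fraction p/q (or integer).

x̄ = F·x = [1, 7, 13]
P̄ = F·P·Fᵀ + Q = [23 3 13; 3 15 9; 13 9 32]
S = H·P̄·Hᵀ + R = [605 432; 432 392]
K = P̄·Hᵀ·S⁻¹ = [-621/6317 -1259/25268; -1761/6317 5829/25268; 153/6317 -15401/50536]
x' − x̄ = [-165883/25268, -85035/25268, -575137/50536] = K·y
y = (KᵀK)⁻¹·Kᵀ·(x' − x̄) = [46, 41]
z = y + H·x̄ = [46, 41] + [-49, -40] = [-3, 1]

z = [-3, 1]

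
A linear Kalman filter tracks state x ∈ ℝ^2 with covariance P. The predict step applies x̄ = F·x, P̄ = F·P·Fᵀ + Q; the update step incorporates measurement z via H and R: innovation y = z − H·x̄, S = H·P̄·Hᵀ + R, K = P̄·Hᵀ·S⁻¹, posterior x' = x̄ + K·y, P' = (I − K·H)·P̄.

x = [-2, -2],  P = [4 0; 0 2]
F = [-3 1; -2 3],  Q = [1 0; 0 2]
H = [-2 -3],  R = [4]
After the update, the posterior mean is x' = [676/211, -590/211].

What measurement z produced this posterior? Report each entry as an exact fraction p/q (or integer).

z = [2]

x̄ = F·x = [4, -2]
P̄ = F·P·Fᵀ + Q = [39 30; 30 36]
S = H·P̄·Hᵀ + R = [844]
K = P̄·Hᵀ·S⁻¹ = [-42/211; -42/211]
x' − x̄ = [-168/211, -168/211] = K·y
y = (KᵀK)⁻¹·Kᵀ·(x' − x̄) = [4]
z = y + H·x̄ = [4] + [-2] = [2]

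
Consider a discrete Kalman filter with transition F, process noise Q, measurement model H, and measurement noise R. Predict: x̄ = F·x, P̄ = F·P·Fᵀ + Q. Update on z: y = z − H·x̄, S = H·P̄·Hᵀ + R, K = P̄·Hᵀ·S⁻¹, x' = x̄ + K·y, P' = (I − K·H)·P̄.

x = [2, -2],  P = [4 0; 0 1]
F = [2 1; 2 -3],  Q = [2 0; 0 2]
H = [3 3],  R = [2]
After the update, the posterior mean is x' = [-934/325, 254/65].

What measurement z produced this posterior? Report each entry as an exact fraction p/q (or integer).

x̄ = F·x = [2, 10]
P̄ = F·P·Fᵀ + Q = [19 13; 13 27]
S = H·P̄·Hᵀ + R = [650]
K = P̄·Hᵀ·S⁻¹ = [48/325; 12/65]
x' − x̄ = [-1584/325, -396/65] = K·y
y = (KᵀK)⁻¹·Kᵀ·(x' − x̄) = [-33]
z = y + H·x̄ = [-33] + [36] = [3]

z = [3]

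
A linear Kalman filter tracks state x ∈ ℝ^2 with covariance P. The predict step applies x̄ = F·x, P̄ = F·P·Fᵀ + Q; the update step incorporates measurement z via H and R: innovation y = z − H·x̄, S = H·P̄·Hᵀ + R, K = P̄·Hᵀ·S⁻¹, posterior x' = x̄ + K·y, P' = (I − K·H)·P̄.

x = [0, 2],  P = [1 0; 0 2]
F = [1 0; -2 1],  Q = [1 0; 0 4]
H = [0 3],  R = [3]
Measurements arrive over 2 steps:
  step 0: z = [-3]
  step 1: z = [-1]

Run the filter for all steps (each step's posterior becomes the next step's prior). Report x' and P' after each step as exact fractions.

step 0: x̄ = F·x = [0, 2]
step 0: P̄ = F·P·Fᵀ + Q = [2 -2; -2 10]
step 0: y = z − H·x̄ = [-9]
step 0: S = H·P̄·Hᵀ + R = [93]
step 0: K = P̄·Hᵀ·S⁻¹ = [-2/31; 10/31]
step 0: x' = x̄ + K·y = [18/31, -28/31]
step 0: P' = (I − K·H)·P̄ = [50/31 -2/31; -2/31 10/31]
step 1: x̄ = F·x = [18/31, -64/31]
step 1: P̄ = F·P·Fᵀ + Q = [81/31 -102/31; -102/31 342/31]
step 1: y = z − H·x̄ = [161/31]
step 1: S = H·P̄·Hᵀ + R = [3171/31]
step 1: K = P̄·Hᵀ·S⁻¹ = [-102/1057; 342/1057]
step 1: x' = x̄ + K·y = [12/151, -58/151]
step 1: P' = (I − K·H)·P̄ = [1755/1057 -102/1057; -102/1057 342/1057]

step 0: x' = [18/31, -28/31], P' = [50/31 -2/31; -2/31 10/31]
step 1: x' = [12/151, -58/151], P' = [1755/1057 -102/1057; -102/1057 342/1057]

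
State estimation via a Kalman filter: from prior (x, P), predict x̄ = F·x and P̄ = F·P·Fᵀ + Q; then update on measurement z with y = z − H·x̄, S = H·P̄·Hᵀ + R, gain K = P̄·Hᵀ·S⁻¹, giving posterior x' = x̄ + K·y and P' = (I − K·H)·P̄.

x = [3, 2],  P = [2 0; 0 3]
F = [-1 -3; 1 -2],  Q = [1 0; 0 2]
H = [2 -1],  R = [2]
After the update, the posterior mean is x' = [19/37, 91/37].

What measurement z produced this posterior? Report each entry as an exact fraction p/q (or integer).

x̄ = F·x = [-9, -1]
P̄ = F·P·Fᵀ + Q = [30 16; 16 16]
S = H·P̄·Hᵀ + R = [74]
K = P̄·Hᵀ·S⁻¹ = [22/37; 8/37]
x' − x̄ = [352/37, 128/37] = K·y
y = (KᵀK)⁻¹·Kᵀ·(x' − x̄) = [16]
z = y + H·x̄ = [16] + [-17] = [-1]

z = [-1]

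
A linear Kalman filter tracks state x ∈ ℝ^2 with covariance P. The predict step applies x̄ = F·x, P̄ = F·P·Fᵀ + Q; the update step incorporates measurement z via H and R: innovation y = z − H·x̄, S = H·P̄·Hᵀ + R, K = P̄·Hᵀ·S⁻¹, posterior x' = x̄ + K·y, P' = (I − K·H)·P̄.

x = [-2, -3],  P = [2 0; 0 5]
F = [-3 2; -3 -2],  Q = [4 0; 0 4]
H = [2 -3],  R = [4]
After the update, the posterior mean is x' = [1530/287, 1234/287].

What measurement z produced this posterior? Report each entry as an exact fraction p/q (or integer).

x̄ = F·x = [0, 12]
P̄ = F·P·Fᵀ + Q = [42 -2; -2 42]
S = H·P̄·Hᵀ + R = [574]
K = P̄·Hᵀ·S⁻¹ = [45/287; -65/287]
x' − x̄ = [1530/287, -2210/287] = K·y
y = (KᵀK)⁻¹·Kᵀ·(x' − x̄) = [34]
z = y + H·x̄ = [34] + [-36] = [-2]

z = [-2]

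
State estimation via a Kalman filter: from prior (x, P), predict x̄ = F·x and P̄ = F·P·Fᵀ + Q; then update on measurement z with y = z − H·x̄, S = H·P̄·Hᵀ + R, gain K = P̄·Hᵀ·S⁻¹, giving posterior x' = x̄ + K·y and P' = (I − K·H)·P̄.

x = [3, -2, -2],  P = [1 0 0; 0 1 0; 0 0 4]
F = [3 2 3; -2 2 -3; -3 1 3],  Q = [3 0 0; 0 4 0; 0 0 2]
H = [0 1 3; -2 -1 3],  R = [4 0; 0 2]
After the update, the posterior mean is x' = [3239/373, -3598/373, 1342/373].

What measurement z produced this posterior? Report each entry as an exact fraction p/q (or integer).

z = [2, 3]

x̄ = F·x = [-1, -4, -17]
P̄ = F·P·Fᵀ + Q = [52 -38 29; -38 48 -28; 29 -28 48]
S = H·P̄·Hᵀ + R = [316 286; 286 358]
K = P̄·Hᵀ·S⁻¹ = [412/1119 -527/2238; 782/7833 -1850/7833; 2231/7833 712/7833]
x' − x̄ = [3612/373, -2106/373, 7683/373] = K·y
y = (KᵀK)⁻¹·Kᵀ·(x' − x̄) = [57, 48]
z = y + H·x̄ = [57, 48] + [-55, -45] = [2, 3]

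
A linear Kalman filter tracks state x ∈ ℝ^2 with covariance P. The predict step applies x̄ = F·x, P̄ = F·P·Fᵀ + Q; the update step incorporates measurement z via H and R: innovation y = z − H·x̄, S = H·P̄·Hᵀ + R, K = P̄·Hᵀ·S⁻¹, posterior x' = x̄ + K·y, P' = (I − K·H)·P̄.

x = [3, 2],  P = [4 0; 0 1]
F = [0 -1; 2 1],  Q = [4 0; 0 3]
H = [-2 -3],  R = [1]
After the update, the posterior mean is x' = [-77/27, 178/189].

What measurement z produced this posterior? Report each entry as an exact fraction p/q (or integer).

z = [3]

x̄ = F·x = [-2, 8]
P̄ = F·P·Fᵀ + Q = [5 -1; -1 20]
S = H·P̄·Hᵀ + R = [189]
K = P̄·Hᵀ·S⁻¹ = [-1/27; -58/189]
x' − x̄ = [-23/27, -1334/189] = K·y
y = (KᵀK)⁻¹·Kᵀ·(x' − x̄) = [23]
z = y + H·x̄ = [23] + [-20] = [3]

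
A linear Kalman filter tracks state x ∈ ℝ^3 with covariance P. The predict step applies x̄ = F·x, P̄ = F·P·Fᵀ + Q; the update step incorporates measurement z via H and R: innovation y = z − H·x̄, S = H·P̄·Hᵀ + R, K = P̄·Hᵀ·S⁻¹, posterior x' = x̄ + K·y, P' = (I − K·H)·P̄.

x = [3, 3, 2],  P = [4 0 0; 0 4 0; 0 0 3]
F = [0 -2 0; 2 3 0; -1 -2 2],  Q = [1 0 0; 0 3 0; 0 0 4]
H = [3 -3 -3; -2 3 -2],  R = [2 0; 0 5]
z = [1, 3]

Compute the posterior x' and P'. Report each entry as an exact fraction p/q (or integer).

x' = [155060/134493, 572266/403479, -219707/403479]
P' = [153755/44831 358037/134493 97808/134493; 358037/134493 927685/403479 169444/403479; 97808/134493 169444/403479 173692/403479]

x̄ = F·x = [-6, 15, -5]
P̄ = F·P·Fᵀ + Q = [17 -24 16; -24 55 -32; 16 -32 36]
y = z − H·x̄ = [49, -64]
S = H·P̄·Hᵀ + R = [542 -645; -645 1512]
K = P̄·Hᵀ·S⁻¹ = [2710/44831 -8807/134493; -11509/134493 59189/403479; -24856/134493 -85180/403479]
x' = x̄ + K·y = [155060/134493, 572266/403479, -219707/403479]
P' = (I − K·H)·P̄ = [153755/44831 358037/134493 97808/134493; 358037/134493 927685/403479 169444/403479; 97808/134493 169444/403479 173692/403479]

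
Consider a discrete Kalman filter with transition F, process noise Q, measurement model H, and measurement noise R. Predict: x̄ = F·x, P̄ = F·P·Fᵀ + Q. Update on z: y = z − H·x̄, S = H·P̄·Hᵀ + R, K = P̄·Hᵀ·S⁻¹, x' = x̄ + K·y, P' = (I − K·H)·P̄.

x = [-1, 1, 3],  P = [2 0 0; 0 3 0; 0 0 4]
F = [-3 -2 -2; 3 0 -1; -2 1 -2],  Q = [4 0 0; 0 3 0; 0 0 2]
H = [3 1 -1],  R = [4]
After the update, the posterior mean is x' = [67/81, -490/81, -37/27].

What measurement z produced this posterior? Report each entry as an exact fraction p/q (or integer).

z = [-2]

x̄ = F·x = [-5, -6, -3]
P̄ = F·P·Fᵀ + Q = [50 -10 22; -10 25 -4; 22 -4 29]
S = H·P̄·Hᵀ + R = [324]
K = P̄·Hᵀ·S⁻¹ = [59/162; -1/324; 11/108]
x' − x̄ = [472/81, -4/81, 44/27] = K·y
y = (KᵀK)⁻¹·Kᵀ·(x' − x̄) = [16]
z = y + H·x̄ = [16] + [-18] = [-2]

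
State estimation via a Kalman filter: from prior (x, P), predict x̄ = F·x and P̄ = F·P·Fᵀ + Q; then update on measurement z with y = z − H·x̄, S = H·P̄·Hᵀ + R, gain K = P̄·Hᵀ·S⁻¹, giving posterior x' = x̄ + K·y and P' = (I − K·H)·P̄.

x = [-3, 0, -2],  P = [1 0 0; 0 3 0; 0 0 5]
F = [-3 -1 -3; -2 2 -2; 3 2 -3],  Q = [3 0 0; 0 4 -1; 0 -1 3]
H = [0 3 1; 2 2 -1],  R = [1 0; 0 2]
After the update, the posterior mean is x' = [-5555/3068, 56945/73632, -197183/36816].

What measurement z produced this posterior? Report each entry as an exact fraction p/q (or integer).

x̄ = F·x = [15, 10, -3]
P̄ = F·P·Fᵀ + Q = [60 30 30; 30 40 35; 30 35 69]
S = H·P̄·Hᵀ + R = [640 376; 376 451]
K = P̄·Hᵀ·S⁻¹ = [-95/6136 265/767; 30425/147264 1115/18408; 27769/73632 -1649/9204]
x' − x̄ = [-51575/3068, -679375/73632, -86735/36816] = K·y
y = (KᵀK)⁻¹·Kᵀ·(x' − x̄) = [-30, -50]
z = y + H·x̄ = [-30, -50] + [27, 53] = [-3, 3]

z = [-3, 3]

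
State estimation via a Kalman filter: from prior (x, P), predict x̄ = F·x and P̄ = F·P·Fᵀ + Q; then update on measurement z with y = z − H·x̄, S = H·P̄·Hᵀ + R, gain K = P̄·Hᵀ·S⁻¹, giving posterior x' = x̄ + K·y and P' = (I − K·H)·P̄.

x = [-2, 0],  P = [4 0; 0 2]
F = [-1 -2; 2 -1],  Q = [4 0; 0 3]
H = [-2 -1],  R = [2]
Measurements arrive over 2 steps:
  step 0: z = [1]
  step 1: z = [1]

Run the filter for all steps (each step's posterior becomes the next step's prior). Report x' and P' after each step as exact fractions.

step 0: x' = [114/71, -297/71], P' = [352/71 -648/71; -648/71 1322/71]
step 1: x' = [2352/34541, -36133/34541], P' = [53948/34541 -86800/34541; -86800/34541 200206/34541]

step 0: x̄ = F·x = [2, -4]
step 0: P̄ = F·P·Fᵀ + Q = [16 -4; -4 21]
step 0: y = z − H·x̄ = [1]
step 0: S = H·P̄·Hᵀ + R = [71]
step 0: K = P̄·Hᵀ·S⁻¹ = [-28/71; -13/71]
step 0: x' = x̄ + K·y = [114/71, -297/71]
step 0: P' = (I − K·H)·P̄ = [352/71 -648/71; -648/71 1322/71]
step 1: x̄ = F·x = [480/71, 525/71]
step 1: P̄ = F·P·Fᵀ + Q = [3332/71 3884/71; 3884/71 5535/71]
step 1: y = z − H·x̄ = [1556/71]
step 1: S = H·P̄·Hᵀ + R = [34541/71]
step 1: K = P̄·Hᵀ·S⁻¹ = [-10548/34541; -13303/34541]
step 1: x' = x̄ + K·y = [2352/34541, -36133/34541]
step 1: P' = (I − K·H)·P̄ = [53948/34541 -86800/34541; -86800/34541 200206/34541]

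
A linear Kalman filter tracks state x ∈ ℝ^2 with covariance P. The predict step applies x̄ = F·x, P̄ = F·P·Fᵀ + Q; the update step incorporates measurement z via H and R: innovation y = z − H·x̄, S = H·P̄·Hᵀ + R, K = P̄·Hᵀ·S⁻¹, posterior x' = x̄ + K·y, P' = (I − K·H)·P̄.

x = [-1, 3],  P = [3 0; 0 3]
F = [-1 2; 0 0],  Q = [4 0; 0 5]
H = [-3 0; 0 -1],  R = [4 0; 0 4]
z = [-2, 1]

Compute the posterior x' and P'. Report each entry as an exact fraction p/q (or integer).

x̄ = F·x = [7, 0]
P̄ = F·P·Fᵀ + Q = [19 0; 0 5]
y = z − H·x̄ = [19, 1]
S = H·P̄·Hᵀ + R = [175 0; 0 9]
K = P̄·Hᵀ·S⁻¹ = [-57/175 0; 0 -5/9]
x' = x̄ + K·y = [142/175, -5/9]
P' = (I − K·H)·P̄ = [76/175 0; 0 20/9]

x' = [142/175, -5/9]
P' = [76/175 0; 0 20/9]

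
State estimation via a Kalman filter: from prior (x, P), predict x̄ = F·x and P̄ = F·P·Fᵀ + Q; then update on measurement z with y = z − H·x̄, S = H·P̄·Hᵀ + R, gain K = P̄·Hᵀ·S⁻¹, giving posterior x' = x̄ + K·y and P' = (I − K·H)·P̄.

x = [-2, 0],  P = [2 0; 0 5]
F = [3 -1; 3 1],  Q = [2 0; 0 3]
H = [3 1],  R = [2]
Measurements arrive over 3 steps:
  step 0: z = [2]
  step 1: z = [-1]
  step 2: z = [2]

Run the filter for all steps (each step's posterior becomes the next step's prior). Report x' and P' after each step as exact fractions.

step 0: x̄ = F·x = [-6, -6]
step 0: P̄ = F·P·Fᵀ + Q = [25 13; 13 26]
step 0: y = z − H·x̄ = [26]
step 0: S = H·P̄·Hᵀ + R = [331]
step 0: K = P̄·Hᵀ·S⁻¹ = [88/331; 65/331]
step 0: x' = x̄ + K·y = [302/331, -296/331]
step 0: P' = (I − K·H)·P̄ = [531/331 -1417/331; -1417/331 4381/331]
step 1: x̄ = F·x = [1202/331, 610/331]
step 1: P̄ = F·P·Fᵀ + Q = [18324/331 398/331; 398/331 1651/331]
step 1: y = z − H·x̄ = [-4547/331]
step 1: S = H·P̄·Hᵀ + R = [169617/331]
step 1: K = P̄·Hᵀ·S⁻¹ = [7910/24231; 2845/169617]
step 1: x' = x̄ + K·y = [-20668/24231, 273505/169617]
step 1: P' = (I − K·H)·P̄ = [18224/24231 -38852/24231; -38852/24231 821582/169617]
step 2: x̄ = F·x = [-707533/169617, -160523/169617]
step 2: P̄ = F·P·Fᵀ + Q = [3940712/169617 326530/169617; 326530/169617 846761/169617]
step 2: y = z − H·x̄ = [2622356/169617]
step 2: S = H·P̄·Hᵀ + R = [38611583/169617]
step 2: K = P̄·Hᵀ·S⁻¹ = [12148666/38611583; 1826351/38611583]
step 2: x' = x̄ + K·y = [26761221/38611583, -8305209/38611583]
step 2: P' = (I − K·H)·P̄ = [26925620/38611583 -56479528/38611583; -56479528/38611583 173091286/38611583]

step 0: x' = [302/331, -296/331], P' = [531/331 -1417/331; -1417/331 4381/331]
step 1: x' = [-20668/24231, 273505/169617], P' = [18224/24231 -38852/24231; -38852/24231 821582/169617]
step 2: x' = [26761221/38611583, -8305209/38611583], P' = [26925620/38611583 -56479528/38611583; -56479528/38611583 173091286/38611583]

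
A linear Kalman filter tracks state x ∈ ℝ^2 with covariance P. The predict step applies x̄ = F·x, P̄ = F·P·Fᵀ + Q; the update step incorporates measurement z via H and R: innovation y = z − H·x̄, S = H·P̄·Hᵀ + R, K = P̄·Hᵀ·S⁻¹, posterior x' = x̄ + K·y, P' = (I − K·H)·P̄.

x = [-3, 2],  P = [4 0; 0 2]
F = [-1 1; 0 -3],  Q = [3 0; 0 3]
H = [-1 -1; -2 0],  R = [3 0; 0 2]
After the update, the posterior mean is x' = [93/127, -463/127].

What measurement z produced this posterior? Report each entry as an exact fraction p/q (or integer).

z = [3, -1]

x̄ = F·x = [5, -6]
P̄ = F·P·Fᵀ + Q = [9 -6; -6 21]
S = H·P̄·Hᵀ + R = [21 6; 6 38]
K = P̄·Hᵀ·S⁻¹ = [-1/127 -60/127; -107/127 57/127]
x' − x̄ = [-542/127, 299/127] = K·y
y = (KᵀK)⁻¹·Kᵀ·(x' − x̄) = [2, 9]
z = y + H·x̄ = [2, 9] + [1, -10] = [3, -1]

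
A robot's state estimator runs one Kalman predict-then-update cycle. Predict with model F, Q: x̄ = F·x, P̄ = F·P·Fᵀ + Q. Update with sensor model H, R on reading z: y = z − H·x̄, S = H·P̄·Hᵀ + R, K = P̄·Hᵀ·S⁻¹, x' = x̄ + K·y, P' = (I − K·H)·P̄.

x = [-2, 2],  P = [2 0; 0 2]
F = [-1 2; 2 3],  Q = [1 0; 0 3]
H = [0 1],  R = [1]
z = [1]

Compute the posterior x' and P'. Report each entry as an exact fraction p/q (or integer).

x̄ = F·x = [6, 2]
P̄ = F·P·Fᵀ + Q = [11 8; 8 29]
y = z − H·x̄ = [-1]
S = H·P̄·Hᵀ + R = [30]
K = P̄·Hᵀ·S⁻¹ = [4/15; 29/30]
x' = x̄ + K·y = [86/15, 31/30]
P' = (I − K·H)·P̄ = [133/15 4/15; 4/15 29/30]

x' = [86/15, 31/30]
P' = [133/15 4/15; 4/15 29/30]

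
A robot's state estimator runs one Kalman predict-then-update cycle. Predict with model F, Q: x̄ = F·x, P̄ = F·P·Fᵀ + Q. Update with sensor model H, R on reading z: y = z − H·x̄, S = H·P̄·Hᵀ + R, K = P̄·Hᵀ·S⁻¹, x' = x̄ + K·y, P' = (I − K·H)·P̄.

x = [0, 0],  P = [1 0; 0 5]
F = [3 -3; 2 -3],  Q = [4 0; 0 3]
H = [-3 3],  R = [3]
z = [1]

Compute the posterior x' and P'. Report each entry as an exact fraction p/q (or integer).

x' = [-7/25, 1/25]
P' = [1303/25 1296/25; 1296/25 1297/25]

x̄ = F·x = [0, 0]
P̄ = F·P·Fᵀ + Q = [58 51; 51 52]
y = z − H·x̄ = [1]
S = H·P̄·Hᵀ + R = [75]
K = P̄·Hᵀ·S⁻¹ = [-7/25; 1/25]
x' = x̄ + K·y = [-7/25, 1/25]
P' = (I − K·H)·P̄ = [1303/25 1296/25; 1296/25 1297/25]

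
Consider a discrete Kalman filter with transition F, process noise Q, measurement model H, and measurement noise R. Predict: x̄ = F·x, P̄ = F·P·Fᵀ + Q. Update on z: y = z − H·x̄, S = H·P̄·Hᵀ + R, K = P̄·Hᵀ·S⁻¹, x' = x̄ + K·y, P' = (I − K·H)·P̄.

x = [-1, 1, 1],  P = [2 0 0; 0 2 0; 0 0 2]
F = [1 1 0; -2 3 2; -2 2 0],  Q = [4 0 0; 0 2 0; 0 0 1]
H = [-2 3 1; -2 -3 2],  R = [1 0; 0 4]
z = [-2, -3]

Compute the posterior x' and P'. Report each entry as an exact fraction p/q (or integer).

x̄ = F·x = [0, 7, 4]
P̄ = F·P·Fᵀ + Q = [8 2 0; 2 36 20; 0 20 17]
y = z − H·x̄ = [-27, 10]
S = H·P̄·Hᵀ + R = [470 -198; -198 212]
K = P̄·Hᵀ·S⁻¹ = [-1619/15109 -3080/15109; 3008/15109 -2322/15109; 2794/15109 1513/30218]
x' = x̄ + K·y = [12913/15109, 1327/15109, -7437/15109]
P' = (I − K·H)·P̄ = [36922/15109 9214/15109 44583/15109; 9214/15109 3748/15109 10192/15109; 44583/15109 10192/15109 61384/15109]

x' = [12913/15109, 1327/15109, -7437/15109]
P' = [36922/15109 9214/15109 44583/15109; 9214/15109 3748/15109 10192/15109; 44583/15109 10192/15109 61384/15109]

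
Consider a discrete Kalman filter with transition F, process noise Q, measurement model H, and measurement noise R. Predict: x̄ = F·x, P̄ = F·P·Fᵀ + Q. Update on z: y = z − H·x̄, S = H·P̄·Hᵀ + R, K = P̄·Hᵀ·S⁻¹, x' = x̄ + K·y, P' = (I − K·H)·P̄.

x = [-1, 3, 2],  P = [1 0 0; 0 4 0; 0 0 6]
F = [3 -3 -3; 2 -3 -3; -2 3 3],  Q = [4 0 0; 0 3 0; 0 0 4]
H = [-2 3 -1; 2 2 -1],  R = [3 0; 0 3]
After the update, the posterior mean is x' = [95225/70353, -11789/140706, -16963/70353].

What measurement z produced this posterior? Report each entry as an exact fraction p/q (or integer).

x̄ = F·x = [-18, -17, 17]
P̄ = F·P·Fᵀ + Q = [103 96 -96; 96 97 -94; -96 -94 98]
S = H·P̄·Hᵀ + R = [414 930; 930 2429]
K = P̄·Hᵀ·S⁻¹ = [-13529/70353 6496/23451; 22397/140706 3205/23451; -6056/70353 -3842/23451]
x' − x̄ = [1361579/70353, 2380213/140706, -1212964/70353] = K·y
y = (KᵀK)⁻¹·Kᵀ·(x' − x̄) = [29, 90]
z = y + H·x̄ = [29, 90] + [-32, -87] = [-3, 3]

z = [-3, 3]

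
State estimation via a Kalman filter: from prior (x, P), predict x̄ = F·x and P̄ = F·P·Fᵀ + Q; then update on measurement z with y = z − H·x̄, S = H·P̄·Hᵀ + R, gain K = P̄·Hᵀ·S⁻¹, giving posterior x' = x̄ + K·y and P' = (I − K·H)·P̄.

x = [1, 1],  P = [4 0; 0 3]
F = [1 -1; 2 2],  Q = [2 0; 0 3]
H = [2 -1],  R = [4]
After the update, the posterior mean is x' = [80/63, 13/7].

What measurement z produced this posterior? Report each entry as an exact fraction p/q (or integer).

x̄ = F·x = [0, 4]
P̄ = F·P·Fᵀ + Q = [9 2; 2 31]
S = H·P̄·Hᵀ + R = [63]
K = P̄·Hᵀ·S⁻¹ = [16/63; -3/7]
x' − x̄ = [80/63, -15/7] = K·y
y = (KᵀK)⁻¹·Kᵀ·(x' − x̄) = [5]
z = y + H·x̄ = [5] + [-4] = [1]

z = [1]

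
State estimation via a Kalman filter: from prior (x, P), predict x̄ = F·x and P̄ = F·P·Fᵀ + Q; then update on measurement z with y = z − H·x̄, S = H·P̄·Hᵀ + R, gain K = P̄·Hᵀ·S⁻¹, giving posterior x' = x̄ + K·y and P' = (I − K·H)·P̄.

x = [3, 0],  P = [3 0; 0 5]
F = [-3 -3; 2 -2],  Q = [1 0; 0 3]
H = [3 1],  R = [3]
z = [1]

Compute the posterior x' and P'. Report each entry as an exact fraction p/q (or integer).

x' = [-1821/767, 6164/767]
P' = [2630/767 -7197/767; -7197/767 21804/767]

x̄ = F·x = [-9, 6]
P̄ = F·P·Fᵀ + Q = [73 12; 12 35]
y = z − H·x̄ = [22]
S = H·P̄·Hᵀ + R = [767]
K = P̄·Hᵀ·S⁻¹ = [231/767; 71/767]
x' = x̄ + K·y = [-1821/767, 6164/767]
P' = (I − K·H)·P̄ = [2630/767 -7197/767; -7197/767 21804/767]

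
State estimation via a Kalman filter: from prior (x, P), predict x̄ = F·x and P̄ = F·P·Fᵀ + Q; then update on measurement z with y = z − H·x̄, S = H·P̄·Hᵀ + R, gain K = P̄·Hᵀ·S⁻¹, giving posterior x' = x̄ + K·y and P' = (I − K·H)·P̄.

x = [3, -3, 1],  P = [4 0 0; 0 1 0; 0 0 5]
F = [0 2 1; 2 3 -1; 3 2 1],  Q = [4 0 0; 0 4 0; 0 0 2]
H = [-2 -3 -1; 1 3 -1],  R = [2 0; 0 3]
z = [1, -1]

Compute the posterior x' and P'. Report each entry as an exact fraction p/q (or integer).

x' = [-252143/44010, 36167/14670, 27827/8802]
P' = [395197/44010 -66313/14670 -36367/8802; -66313/14670 11797/4890 5887/2934; -36367/8802 5887/2934 27125/8802]

x̄ = F·x = [-5, -4, 4]
P̄ = F·P·Fᵀ + Q = [13 1 9; 1 34 25; 9 25 47]
y = z − H·x̄ = [-17, 20]
S = H·P̄·Hᵀ + R = [605 -285; -285 207]
K = P̄·Hᵀ·S⁻¹ = [-1957/14670 -1319/8802; -497/4890 695/2934; -1229/2934 -3503/8802]
x' = x̄ + K·y = [-252143/44010, 36167/14670, 27827/8802]
P' = (I − K·H)·P̄ = [395197/44010 -66313/14670 -36367/8802; -66313/14670 11797/4890 5887/2934; -36367/8802 5887/2934 27125/8802]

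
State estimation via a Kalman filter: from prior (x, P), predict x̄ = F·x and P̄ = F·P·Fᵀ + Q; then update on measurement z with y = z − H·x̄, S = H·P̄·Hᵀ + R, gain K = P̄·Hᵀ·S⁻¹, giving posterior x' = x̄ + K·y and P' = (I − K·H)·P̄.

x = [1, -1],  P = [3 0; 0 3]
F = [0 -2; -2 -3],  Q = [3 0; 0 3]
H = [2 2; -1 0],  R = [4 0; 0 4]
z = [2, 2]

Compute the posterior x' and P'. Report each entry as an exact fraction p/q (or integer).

x̄ = F·x = [2, 1]
P̄ = F·P·Fᵀ + Q = [15 18; 18 42]
y = z − H·x̄ = [-4, 4]
S = H·P̄·Hᵀ + R = [376 -66; -66 19]
K = P̄·Hᵀ·S⁻¹ = [66/697 -321/697; 273/697 288/697]
x' = x̄ + K·y = [-154/697, 757/697]
P' = (I − K·H)·P̄ = [1284/697 -1152/697; -1152/697 1698/697]

x' = [-154/697, 757/697]
P' = [1284/697 -1152/697; -1152/697 1698/697]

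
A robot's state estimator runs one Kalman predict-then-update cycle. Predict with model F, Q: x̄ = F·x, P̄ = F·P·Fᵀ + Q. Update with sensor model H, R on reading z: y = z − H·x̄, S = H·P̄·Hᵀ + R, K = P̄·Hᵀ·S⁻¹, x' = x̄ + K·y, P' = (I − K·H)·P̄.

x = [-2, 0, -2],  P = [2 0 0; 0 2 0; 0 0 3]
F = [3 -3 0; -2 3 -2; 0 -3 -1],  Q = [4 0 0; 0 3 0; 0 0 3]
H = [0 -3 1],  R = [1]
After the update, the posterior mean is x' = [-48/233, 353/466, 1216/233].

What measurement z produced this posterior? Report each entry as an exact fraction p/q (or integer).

z = [3]

x̄ = F·x = [-6, 8, 2]
P̄ = F·P·Fᵀ + Q = [40 -30 18; -30 41 -12; 18 -12 24]
S = H·P̄·Hᵀ + R = [466]
K = P̄·Hᵀ·S⁻¹ = [54/233; -135/466; 30/233]
x' − x̄ = [1350/233, -3375/466, 750/233] = K·y
y = (KᵀK)⁻¹·Kᵀ·(x' − x̄) = [25]
z = y + H·x̄ = [25] + [-22] = [3]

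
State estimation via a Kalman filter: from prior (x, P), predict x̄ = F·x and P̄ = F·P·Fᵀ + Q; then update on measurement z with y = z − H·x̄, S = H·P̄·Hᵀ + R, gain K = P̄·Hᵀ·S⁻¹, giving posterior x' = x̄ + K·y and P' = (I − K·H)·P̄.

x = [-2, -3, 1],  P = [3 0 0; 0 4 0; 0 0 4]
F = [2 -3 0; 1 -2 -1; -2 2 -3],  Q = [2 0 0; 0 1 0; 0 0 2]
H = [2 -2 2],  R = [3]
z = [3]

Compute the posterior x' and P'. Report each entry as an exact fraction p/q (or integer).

x̄ = F·x = [5, 3, -5]
P̄ = F·P·Fᵀ + Q = [50 30 -36; 30 24 -10; -36 -10 66]
y = z − H·x̄ = [9]
S = H·P̄·Hᵀ + R = [115]
K = P̄·Hᵀ·S⁻¹ = [-32/115; -8/115; 16/23]
x' = x̄ + K·y = [287/115, 273/115, 29/23]
P' = (I − K·H)·P̄ = [4726/115 3194/115 -316/23; 3194/115 2696/115 -102/23; -316/23 -102/23 238/23]

x' = [287/115, 273/115, 29/23]
P' = [4726/115 3194/115 -316/23; 3194/115 2696/115 -102/23; -316/23 -102/23 238/23]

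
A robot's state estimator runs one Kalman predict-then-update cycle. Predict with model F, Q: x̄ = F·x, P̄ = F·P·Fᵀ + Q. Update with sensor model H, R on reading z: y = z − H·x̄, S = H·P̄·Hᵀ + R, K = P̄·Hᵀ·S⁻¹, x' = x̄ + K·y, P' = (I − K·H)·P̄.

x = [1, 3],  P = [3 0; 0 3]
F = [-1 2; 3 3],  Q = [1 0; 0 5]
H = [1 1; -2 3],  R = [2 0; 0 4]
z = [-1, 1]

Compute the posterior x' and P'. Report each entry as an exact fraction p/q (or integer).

x' = [-12040/22929, -913/22929]
P' = [19114/22929 6976/22929; 6976/22929 10828/22929]

x̄ = F·x = [5, 12]
P̄ = F·P·Fᵀ + Q = [16 9; 9 59]
y = z − H·x̄ = [-18, -25]
S = H·P̄·Hᵀ + R = [95 154; 154 491]
K = P̄·Hᵀ·S⁻¹ = [13045/22929 -4325/22929; 8902/22929 4633/22929]
x' = x̄ + K·y = [-12040/22929, -913/22929]
P' = (I − K·H)·P̄ = [19114/22929 6976/22929; 6976/22929 10828/22929]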